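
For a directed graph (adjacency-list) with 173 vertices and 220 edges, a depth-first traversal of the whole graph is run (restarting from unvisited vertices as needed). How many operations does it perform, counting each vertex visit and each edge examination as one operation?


A full DFS traversal visits each vertex once and examines each edge once.
V = 173
E = 220
Sum = 173 + 220 = 393


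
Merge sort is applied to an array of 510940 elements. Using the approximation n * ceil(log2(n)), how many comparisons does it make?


Merge sort divides the array into halves recursively.
Number of levels = ceil(log2(510940)) = 19
At each level, approximately n = 510940 comparisons are needed for merging.
Total comparisons ~ n * ceil(log2(n)) = 510940 * 19 = 9707860


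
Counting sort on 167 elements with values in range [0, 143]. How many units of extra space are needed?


Output array size: 167 (to store sorted result)
Count array size: 144 (one slot per possible value, range 0 to 143)
Total extra space = 167 + 144 = 311


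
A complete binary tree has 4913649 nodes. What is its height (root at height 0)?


In a complete binary tree, level k holds nodes 2^k .. 2^(k+1)-1 (1-indexed).
Height = floor(log2(n)) = floor(log2(4913649)) = 22
Check: 2^22 = 4194304 <= 4913649 < 8388608 = 2^23


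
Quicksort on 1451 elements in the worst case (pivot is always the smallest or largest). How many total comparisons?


In the worst case, each partition step picks the worst pivot:
  Partition 1: 1450 comparisons (n-1 elements to compare)
  Partition 2: 1449 comparisons
  Partition 3: 1448 comparisons
  Partition 4: 1447 comparisons
  Partition 5: 1446 comparisons
  ...
  Last partition: 0 comparisons
Total = (n-1) + (n-2) + ... + 1 + 0 = n*(n-1)/2
= 1451*1450/2 = 1051975


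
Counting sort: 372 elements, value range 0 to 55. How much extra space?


n = 372 (output array)
k = 56 (count array for 56 distinct values)
Extra space = 372 + 56 = 428


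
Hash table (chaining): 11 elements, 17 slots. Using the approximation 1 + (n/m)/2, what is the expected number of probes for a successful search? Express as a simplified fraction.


Computing expected probes:
alpha = 11/17
= 1 + alpha/2
= 1 + 11/(2*17)
= (2*17 + 11) / (2*17)
= 45/34


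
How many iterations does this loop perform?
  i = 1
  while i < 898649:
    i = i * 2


The loop variable doubles each iteration:
i = 1 -> 2 -> 4 -> 8 -> 16 -> 32 -> 64 -> 128 -> 256 -> 512 -> 1024 -> 2048 -> 4096 -> 8192 -> 16384 -> 32768 -> 65536 -> 131072 -> 262144 -> 524288 -> 1048576 (stop, 1048576 >= 898649)
Number of doublings = ceil(log2(898649)) = 20


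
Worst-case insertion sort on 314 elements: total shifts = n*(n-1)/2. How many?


Sum of shifts = 1 + 2 + 3 + ... + 313
= 314 * 313 / 2
= 98282 / 2
= 49141


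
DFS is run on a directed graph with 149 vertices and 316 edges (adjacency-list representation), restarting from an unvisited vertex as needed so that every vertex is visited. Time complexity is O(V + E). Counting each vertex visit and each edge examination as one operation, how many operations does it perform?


A full DFS traversal processes each vertex exactly once (push/pop on stack).
Each directed edge is examined once.
V = 149, E = 316
V + E = 465


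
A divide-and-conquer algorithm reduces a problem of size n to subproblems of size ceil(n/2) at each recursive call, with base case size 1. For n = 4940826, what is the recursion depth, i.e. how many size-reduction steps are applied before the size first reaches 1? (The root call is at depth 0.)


Each step divides the size by 2 (rounding up); after k steps the size is ceil(n/2^k), which equals 1 exactly when 2^k >= n.
So the depth is the smallest k with 2^k >= 4940826, i.e. ceil(log_2(4940826)).
2^22 = 4194304 < 4940826 <= 8388608 = 2^23
Recursion depth = 23


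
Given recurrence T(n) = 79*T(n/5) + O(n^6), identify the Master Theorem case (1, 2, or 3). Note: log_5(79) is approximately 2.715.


Master Theorem parameters: a=79, b=5, c=6
log_b(a) = 2.715
Compare b^c with a: 5^6 = 15625 > 79, so c > log_b(a).
Comparing c=6 vs log_b(a)=2.715:
6 > 2.715 => Case 3
Result: T(n) = O(n^6)
Master Theorem case = 3


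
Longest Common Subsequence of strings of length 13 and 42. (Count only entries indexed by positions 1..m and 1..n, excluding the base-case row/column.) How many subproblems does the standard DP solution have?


DP table indexed by positions in both strings.
First string: 13 positions
Second string: 42 positions
Total = 13 * 42 = 546


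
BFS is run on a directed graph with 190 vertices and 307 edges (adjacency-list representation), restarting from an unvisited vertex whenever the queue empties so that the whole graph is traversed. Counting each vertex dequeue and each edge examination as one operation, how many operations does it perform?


A full BFS traversal dequeues each vertex exactly once and examines each directed edge exactly once.
V = 190 (vertex processing cost)
E = 307 (edge examination cost)
Total operations proportional to V + E = 190 + 307 = 497


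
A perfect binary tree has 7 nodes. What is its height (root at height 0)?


For a perfect binary tree of height h: n = 2^(h+1) - 1, so h = log2(n+1) - 1.
  n + 1 = 8 = 2^3
  log2(8) = 3
  height = 3 - 1 = 2


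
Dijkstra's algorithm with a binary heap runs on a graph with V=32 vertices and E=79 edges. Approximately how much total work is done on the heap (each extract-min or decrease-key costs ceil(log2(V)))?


Dijkstra with a binary heap: each vertex is extracted once, each edge may relax once.
Each heap operation costs O(log V).
V + E = 32 + 79 = 111
ceil(log2(32)) = 5 (since 2^4 = 16 < 32 <= 32 = 2^5)
Total heap work = (V+E) * ceil(log2(V)) = 111 * 5 = 555


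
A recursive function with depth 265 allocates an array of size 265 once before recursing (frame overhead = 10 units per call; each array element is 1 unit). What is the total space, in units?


Array allocation: 265 units (allocated once)
Stack frames: 265 deep * 10 per frame = 2650 units
Total = 265 + 2650 = 2915


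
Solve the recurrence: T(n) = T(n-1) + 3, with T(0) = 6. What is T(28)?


Unrolling the recurrence:
T(28) = T(27) + 3
       = T(26) + 3 + 3
       = T(25) + 3*3
       ...
       = T(0) + 3*28
       = 6 + 84 = 90


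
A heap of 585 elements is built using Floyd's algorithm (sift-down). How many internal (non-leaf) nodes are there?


Leaf nodes occupy roughly half the array.
Sift-down is called for each internal node, starting from the last one.
Internal nodes = floor(n/2) = floor(585/2) = 292


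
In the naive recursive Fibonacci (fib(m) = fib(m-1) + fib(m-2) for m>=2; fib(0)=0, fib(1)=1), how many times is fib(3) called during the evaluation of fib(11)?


Let N(m) = number of times fib(m) is called while evaluating fib(11).
N(11) = 1 (the initial call).
N(10) = 1 (only fib(11) calls it).
For 1 <= m <= 9: fib(m) is called by fib(m+1) and fib(m+2), so
  N(m) = N(m+1) + N(m+2).
fib(0) is called only by fib(2), so N(0) = N(2).
Walk down from m=11:
  N(11)=1, N(10)=1, N(9)=2, N(8)=3, N(7)=5, N(6)=8, N(5)=13, N(4)=21, N(3)=34
N(3) = 34


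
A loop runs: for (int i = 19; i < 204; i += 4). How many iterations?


Loop starts at i = 19, increments by 4, stops when i >= 204.
Number of iterations = ceil((204 - 19) / 4)
= ceil(185 / 4)
= 47


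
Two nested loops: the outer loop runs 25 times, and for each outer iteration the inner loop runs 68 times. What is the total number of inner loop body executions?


Outer loop: 25 iterations
Inner loop: 68 iterations per outer iteration
Total = 25 * 68 = 1700


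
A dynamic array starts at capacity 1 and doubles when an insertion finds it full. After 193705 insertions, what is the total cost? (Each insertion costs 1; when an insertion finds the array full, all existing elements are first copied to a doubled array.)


Insertion cost: 193705 (one per element)
Resizes occur just before inserting elements 2, 3, 5, 9, ...
Elements copied at each resize: 1 + 2 + 4 + 8 + 16 + 32 + 64 + 128 + 256 + 512 + 1024 + 2048 + 4096 + 8192 + 16384 + 32768 + 65536 + 131072
Sum of copies = 262143 (geometric series: 2^k - 1)
Total = 193705 + 262143 = 455848


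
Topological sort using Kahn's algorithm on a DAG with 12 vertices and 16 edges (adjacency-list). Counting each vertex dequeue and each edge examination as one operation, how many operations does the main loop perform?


Kahn's algorithm:
  1. Compute in-degrees: O(V + E)
  2. Process queue: each vertex dequeued once (O(V))
     each edge examined once (O(E))
Total = V + E = 12 + 16 = 28


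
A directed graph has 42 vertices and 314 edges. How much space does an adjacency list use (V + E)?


Adjacency list: one list head per vertex + one entry per edge
Vertex heads: 42
Edge entries: 314
Total = 42 + 314 = 356


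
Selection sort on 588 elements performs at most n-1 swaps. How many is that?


Each of the 587 passes places one element in its final position.
Pass 1: swap minimum into position 0
Pass 2: swap minimum of remaining into position 1
...
Pass 587: last two elements, one swap
Maximum swaps = 588 - 1 = 587


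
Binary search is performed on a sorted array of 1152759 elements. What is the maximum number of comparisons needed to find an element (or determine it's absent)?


Binary search halves the search space each comparison:
  Step 1: search space = 1152759 -> 576379
  Step 2: search space = 576379 -> 288189
  Step 3: search space = 288189 -> 144094
  Step 4: search space = 144094 -> 72047
  Step 5: search space = 72047 -> 36023
  Step 6: search space = 36023 -> 18011
  Step 7: search space = 18011 -> 9005
  Step 8: search space = 9005 -> 4502
  Step 9: search space = 4502 -> 2251
  Step 10: search space = 2251 -> 1125
  Step 11: search space = 1125 -> 562
  Step 12: search space = 562 -> 281
  Step 13: search space = 281 -> 140
  Step 14: search space = 140 -> 70
  Step 15: search space = 70 -> 35
  Step 16: search space = 35 -> 17
  Step 17: search space = 17 -> 8
  Step 18: search space = 8 -> 4
  Step 19: search space = 4 -> 2
  Step 20: search space = 2 -> 1
  Step 21: search space = 1 (final check)
Maximum comparisons = floor(log2(1152759)) + 1 = 20 + 1 = 21


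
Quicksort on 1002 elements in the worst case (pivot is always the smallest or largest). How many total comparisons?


In the worst case, each partition step picks the worst pivot:
  Partition 1: 1001 comparisons (n-1 elements to compare)
  Partition 2: 1000 comparisons
  Partition 3: 999 comparisons
  Partition 4: 998 comparisons
  Partition 5: 997 comparisons
  ...
  Last partition: 0 comparisons
Total = (n-1) + (n-2) + ... + 1 + 0 = n*(n-1)/2
= 1002*1001/2 = 501501


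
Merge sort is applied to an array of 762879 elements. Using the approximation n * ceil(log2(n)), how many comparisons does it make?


Merge sort divides the array into halves recursively.
Number of levels = ceil(log2(762879)) = 20
At each level, approximately n = 762879 comparisons are needed for merging.
Total comparisons ~ n * ceil(log2(n)) = 762879 * 20 = 15257580


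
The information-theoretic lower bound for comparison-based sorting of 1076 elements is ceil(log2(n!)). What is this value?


A binary decision tree of height h has at most 2^h leaves and needs at least n! of them, so h >= ceil(log2(n!)).
1076! is far too large to multiply out, so use Stirling's series:
  ln(n!) ~ n ln n - n + (1/2) ln(2 pi n) + 1/(12n)  (error below 1/(360 n^3), negligible here)
  ln(1076) = 6.9810057
  n ln n = 1076 * 6.9810057 = 7511.5621
  (1/2) ln(2 pi * 1076) = (1/2) ln(6760.7074) = 4.4094
  1/(12*1076) = 0.0001
  ln(1076!) ~ 7511.5621 - 1076 + 4.4094 + 0.0001 = 6439.9716
Convert to base 2: log2(1076!) = 6439.9716 / ln 2 = 6439.9716 / 0.69314718 = 9290.9151
ceil(9290.9151) = 9291


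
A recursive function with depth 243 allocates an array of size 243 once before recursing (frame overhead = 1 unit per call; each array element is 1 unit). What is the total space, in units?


Array allocation: 243 units (allocated once)
Stack frames: 243 deep * 1 per frame = 243 units
Total = 243 + 243 = 486


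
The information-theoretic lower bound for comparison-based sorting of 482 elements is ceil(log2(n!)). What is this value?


A binary decision tree of height h has at most 2^h leaves and needs at least n! of them, so h >= ceil(log2(n!)).
482! is far too large to multiply out, so use Stirling's series:
  ln(n!) ~ n ln n - n + (1/2) ln(2 pi n) + 1/(12n)  (error below 1/(360 n^3), negligible here)
  ln(482) = 6.1779441
  n ln n = 482 * 6.1779441 = 2977.7691
  (1/2) ln(2 pi * 482) = (1/2) ln(3028.4953) = 4.0079
  1/(12*482) = 0.0002
  ln(482!) ~ 2977.7691 - 482 + 4.0079 + 0.0002 = 2499.7772
Convert to base 2: log2(482!) = 2499.7772 / ln 2 = 2499.7772 / 0.69314718 = 3606.4162
ceil(3606.4162) = 3607


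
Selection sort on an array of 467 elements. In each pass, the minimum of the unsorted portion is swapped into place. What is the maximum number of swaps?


Selection sort performs one swap per pass:
  Pass 1: find min in positions 0 to 466, swap with position 0
  Pass 2: find min in positions 1 to 466, swap with position 1
  Pass 3: find min in positions 2 to 466, swap with position 2
  Pass 4: find min in positions 3 to 466, swap with position 3
  Pass 5: find min in positions 4 to 466, swap with position 4
  ... (461 more passes)
Total passes (and swaps) = n - 1 = 467 - 1 = 466


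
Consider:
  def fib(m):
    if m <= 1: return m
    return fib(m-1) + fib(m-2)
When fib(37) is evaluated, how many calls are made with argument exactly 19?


Let N(m) = number of times fib(m) is called while evaluating fib(37).
N(37) = 1 (the initial call).
N(36) = 1 (only fib(37) calls it).
For 1 <= m <= 35: fib(m) is called by fib(m+1) and fib(m+2), so
  N(m) = N(m+1) + N(m+2).
fib(0) is called only by fib(2), so N(0) = N(2).
Walk down from m=37:
  N(37)=1, N(36)=1, N(35)=2, N(34)=3, N(33)=5, N(32)=8, N(31)=13, N(30)=21, N(29)=34, N(28)=55, N(27)=89, N(26)=144, N(25)=233, N(24)=377, N(23)=610, N(22)=987, N(21)=1597, N(20)=2584, N(19)=4181
N(19) = 4181


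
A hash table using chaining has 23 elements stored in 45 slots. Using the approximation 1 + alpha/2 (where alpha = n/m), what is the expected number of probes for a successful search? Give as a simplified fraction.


Load factor alpha = n/m = 23/45
Expected probes = 1 + alpha/2 = 1 + 23/(2*45)
= 1 + 23/90
= 90/90 + 23/90
= 113/90


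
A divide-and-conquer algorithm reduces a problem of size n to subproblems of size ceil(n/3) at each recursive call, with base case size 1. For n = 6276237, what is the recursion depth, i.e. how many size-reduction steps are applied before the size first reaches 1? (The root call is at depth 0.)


Each step divides the size by 3 (rounding up); after k steps the size is ceil(n/3^k), which equals 1 exactly when 3^k >= n.
So the depth is the smallest k with 3^k >= 6276237, i.e. ceil(log_3(6276237)).
3^14 = 4782969 < 6276237 <= 14348907 = 3^15
Recursion depth = 15


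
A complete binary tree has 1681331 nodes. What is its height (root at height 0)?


In a complete binary tree, level k holds nodes 2^k .. 2^(k+1)-1 (1-indexed).
Height = floor(log2(n)) = floor(log2(1681331)) = 20
Check: 2^20 = 1048576 <= 1681331 < 2097152 = 2^21


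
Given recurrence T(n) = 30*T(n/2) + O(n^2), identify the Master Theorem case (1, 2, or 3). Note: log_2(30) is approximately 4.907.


Master Theorem parameters: a=30, b=2, c=2
log_b(a) = 4.907
Compare b^c with a: 2^2 = 4 < 30, so c < log_b(a).
Comparing c=2 vs log_b(a)=4.907:
2 < 4.907 => Case 1
Result: T(n) = O(n^(log_2 30)) ~ O(n^4.907)
Master Theorem case = 1


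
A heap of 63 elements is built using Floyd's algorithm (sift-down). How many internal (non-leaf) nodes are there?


Leaf nodes occupy roughly half the array.
Sift-down is called for each internal node, starting from the last one.
Internal nodes = floor(n/2) = floor(63/2) = 31


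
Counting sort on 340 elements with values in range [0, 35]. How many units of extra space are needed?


Output array size: 340 (to store sorted result)
Count array size: 36 (one slot per possible value, range 0 to 35)
Total extra space = 340 + 36 = 376


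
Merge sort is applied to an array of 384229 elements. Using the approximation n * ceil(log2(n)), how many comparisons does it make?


Merge sort divides the array into halves recursively.
Number of levels = ceil(log2(384229)) = 19
At each level, approximately n = 384229 comparisons are needed for merging.
Total comparisons ~ n * ceil(log2(n)) = 384229 * 19 = 7300351


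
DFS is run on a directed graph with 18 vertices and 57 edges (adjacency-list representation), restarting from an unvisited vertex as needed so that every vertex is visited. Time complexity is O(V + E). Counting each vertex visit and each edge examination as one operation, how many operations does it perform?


A full DFS traversal processes each vertex exactly once (push/pop on stack).
Each directed edge is examined once.
V = 18, E = 57
V + E = 75


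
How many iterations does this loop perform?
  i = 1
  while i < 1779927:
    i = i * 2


The loop variable doubles each iteration:
i = 1 -> 2 -> 4 -> 8 -> 16 -> 32 -> 64 -> 128 -> 256 -> 512 -> 1024 -> 2048 -> 4096 -> 8192 -> 16384 -> 32768 -> 65536 -> 131072 -> 262144 -> 524288 -> 1048576 -> 2097152 (stop, 2097152 >= 1779927)
Number of doublings = ceil(log2(1779927)) = 21


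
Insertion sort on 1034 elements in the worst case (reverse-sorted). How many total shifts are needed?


In the worst case (reverse-sorted), each element shifts past all previous:
  Element 1: 1 shifts
  Element 2: 2 shifts
  Element 3: 3 shifts
  Element 4: 4 shifts
  Element 5: 5 shifts
  ...
  Element 1033: 1033 shifts
Total = 1 + 2 + ... + 1033
= 1034*(1034-1)/2 = 534061


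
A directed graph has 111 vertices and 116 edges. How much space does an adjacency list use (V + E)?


Adjacency list: one list head per vertex + one entry per edge
Vertex heads: 111
Edge entries: 116
Total = 111 + 116 = 227


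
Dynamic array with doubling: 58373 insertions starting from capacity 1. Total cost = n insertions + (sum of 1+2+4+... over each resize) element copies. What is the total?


n = 58373
Insertion costs: 58373
Resizes copy 1, 2, 4, ... up to the largest power of 2 that is <= n-1 = 58372, i.e. 32768.
Copy costs = 1 + 2 + 4 + 8 + 16 + 32 + 64 + 128 + 256 + 512 + 1024 + 2048 + 4096 + 8192 + 16384 + 32768 = 65535
Total = 58373 + 65535 = 123908


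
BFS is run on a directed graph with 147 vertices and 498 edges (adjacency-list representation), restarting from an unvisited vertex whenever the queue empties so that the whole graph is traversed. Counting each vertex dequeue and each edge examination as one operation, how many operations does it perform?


A full BFS traversal dequeues each vertex exactly once and examines each directed edge exactly once.
V = 147 (vertex processing cost)
E = 498 (edge examination cost)
Total operations proportional to V + E = 147 + 498 = 645


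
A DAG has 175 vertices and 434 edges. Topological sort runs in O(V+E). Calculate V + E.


V = 175 (vertex processing)
E = 434 (edge processing)
V + E = 175 + 434 = 609


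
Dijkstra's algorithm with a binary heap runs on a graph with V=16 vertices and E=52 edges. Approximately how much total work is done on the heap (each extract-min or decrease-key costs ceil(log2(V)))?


Dijkstra with a binary heap: each vertex is extracted once, each edge may relax once.
Each heap operation costs O(log V).
V + E = 16 + 52 = 68
ceil(log2(16)) = 4 (since 2^3 = 8 < 16 <= 16 = 2^4)
Total heap work = (V+E) * ceil(log2(V)) = 68 * 4 = 272


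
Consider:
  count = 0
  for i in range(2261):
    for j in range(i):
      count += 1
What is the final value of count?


For each i, the inner loop runs i times:
  i=0: inner runs 0 times
  i=1: inner runs 1 time
  i=2: inner runs 2 times
  i=3: inner runs 3 times
  i=4: inner runs 4 times
  i=5: inner runs 5 times
  i=6: inner runs 6 times
  i=7: inner runs 7 times
  ...
Total = 0 + 1 + 2 + ... + 2260 = 2261*(2261-1)/2 = 2554930


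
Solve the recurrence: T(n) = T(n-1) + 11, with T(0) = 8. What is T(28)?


Unrolling the recurrence:
T(28) = T(27) + 11
       = T(26) + 11 + 11
       = T(25) + 11*3
       ...
       = T(0) + 11*28
       = 8 + 308 = 316


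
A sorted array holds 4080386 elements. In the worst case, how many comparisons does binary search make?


Halving sequence: 4080386 -> 2040193 -> 1020096 -> 510048 -> 255024 -> 127512 -> 63756 -> 31878 -> 15939 -> 7969 -> 3984 -> 1992 -> 996 -> 498 -> 249 -> 124 -> 62 -> 31 -> 15 -> 7 -> 3 -> 1
Number of halvings = 21
Max comparisons = 21 + 1 = 22


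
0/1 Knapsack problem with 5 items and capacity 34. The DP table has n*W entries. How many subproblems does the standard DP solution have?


The DP table is indexed by (item, capacity).
Rows: 5 items
Columns: 34 capacity values (1 to W)
Total subproblems = 5 * 34 = 170


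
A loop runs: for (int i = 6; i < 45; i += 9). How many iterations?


Loop starts at i = 6, increments by 9, stops when i >= 45.
Number of iterations = ceil((45 - 6) / 9)
= ceil(39 / 9)
= 5


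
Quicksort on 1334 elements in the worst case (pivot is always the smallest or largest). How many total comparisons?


In the worst case, each partition step picks the worst pivot:
  Partition 1: 1333 comparisons (n-1 elements to compare)
  Partition 2: 1332 comparisons
  Partition 3: 1331 comparisons
  Partition 4: 1330 comparisons
  Partition 5: 1329 comparisons
  ...
  Last partition: 0 comparisons
Total = (n-1) + (n-2) + ... + 1 + 0 = n*(n-1)/2
= 1334*1333/2 = 889111


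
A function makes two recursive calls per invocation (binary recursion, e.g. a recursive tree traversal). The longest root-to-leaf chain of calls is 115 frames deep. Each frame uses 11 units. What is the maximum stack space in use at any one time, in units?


Binary recursion: the two calls run one after the other, so only one root-to-leaf chain of frames is on the stack at a time.
Maximum depth (longest chain) = 115 frames
Each frame = 11 units
Max stack space = 115 * 11 = 1265


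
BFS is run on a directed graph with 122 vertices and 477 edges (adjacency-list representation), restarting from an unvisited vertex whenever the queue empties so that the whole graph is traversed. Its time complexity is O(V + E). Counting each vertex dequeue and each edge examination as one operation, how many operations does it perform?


A full BFS traversal dequeues each vertex exactly once and examines each directed edge exactly once.
V = 122 (vertex processing cost)
E = 477 (edge examination cost)
Total operations proportional to V + E = 122 + 477 = 599


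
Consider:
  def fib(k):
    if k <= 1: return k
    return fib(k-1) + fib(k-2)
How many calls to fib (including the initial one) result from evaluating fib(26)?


Let C(m) = total calls to evaluate fib(m). Then C(0)=C(1)=1, and
C(m) = 1 + C(m-1) + C(m-2) for m >= 2.
Build the table (each entry = 1 + previous two):
  C(0) = 1
  C(1) = 1
  C(2) = 1 + 1 + 1 = 3
  C(3) = 1 + 3 + 1 = 5
  C(4) = 1 + 5 + 3 = 9
  C(5) = 1 + 9 + 5 = 15
  C(6) = 1 + 15 + 9 = 25
  C(7) = 1 + 25 + 15 = 41
  C(8) = 1 + 41 + 25 = 67
  C(9) = 1 + 67 + 41 = 109
  C(10) = 1 + 109 + 67 = 177
  C(11) = 1 + 177 + 109 = 287
  C(12) = 1 + 287 + 177 = 465
  C(13) = 1 + 465 + 287 = 753
  C(14) = 1 + 753 + 465 = 1219
  C(15) = 1 + 1219 + 753 = 1973
  C(16) = 1 + 1973 + 1219 = 3193
  C(17) = 1 + 3193 + 1973 = 5167
  C(18) = 1 + 5167 + 3193 = 8361
  C(19) = 1 + 8361 + 5167 = 13529
  C(20) = 1 + 13529 + 8361 = 21891
  C(21) = 1 + 21891 + 13529 = 35421
  C(22) = 1 + 35421 + 21891 = 57313
  C(23) = 1 + 57313 + 35421 = 92735
  C(24) = 1 + 92735 + 57313 = 150049
  C(25) = 1 + 150049 + 92735 = 242785
  C(26) = 1 + 242785 + 150049 = 392835
Total calls for fib(26) = 392835


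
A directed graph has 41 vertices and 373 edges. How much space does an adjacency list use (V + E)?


Adjacency list: one list head per vertex + one entry per edge
Vertex heads: 41
Edge entries: 373
Total = 41 + 373 = 414


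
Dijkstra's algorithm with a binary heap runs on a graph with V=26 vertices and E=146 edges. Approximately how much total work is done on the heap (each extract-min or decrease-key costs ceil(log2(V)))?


Dijkstra with a binary heap: each vertex is extracted once, each edge may relax once.
Each heap operation costs O(log V).
V + E = 26 + 146 = 172
ceil(log2(26)) = 5 (since 2^4 = 16 < 26 <= 32 = 2^5)
Total heap work = (V+E) * ceil(log2(V)) = 172 * 5 = 860


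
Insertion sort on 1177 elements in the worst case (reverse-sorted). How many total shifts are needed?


In the worst case (reverse-sorted), each element shifts past all previous:
  Element 1: 1 shifts
  Element 2: 2 shifts
  Element 3: 3 shifts
  Element 4: 4 shifts
  Element 5: 5 shifts
  ...
  Element 1176: 1176 shifts
Total = 1 + 2 + ... + 1176
= 1177*(1177-1)/2 = 692076


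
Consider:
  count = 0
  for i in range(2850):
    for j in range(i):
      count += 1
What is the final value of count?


For each i, the inner loop runs i times:
  i=0: inner runs 0 times
  i=1: inner runs 1 time
  i=2: inner runs 2 times
  i=3: inner runs 3 times
  i=4: inner runs 4 times
  i=5: inner runs 5 times
  i=6: inner runs 6 times
  i=7: inner runs 7 times
  ...
Total = 0 + 1 + 2 + ... + 2849 = 2850*(2850-1)/2 = 4059825


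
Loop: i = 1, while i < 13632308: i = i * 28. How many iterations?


i multiplies by 28 each step:
i = 1 -> 28 -> 784 -> 21952 -> 614656 -> 17210368 (stop)
Iterations = ceil(log_28(13632308)) = 5


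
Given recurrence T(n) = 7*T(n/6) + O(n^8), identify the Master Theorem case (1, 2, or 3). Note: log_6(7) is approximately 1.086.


Master Theorem parameters: a=7, b=6, c=8
log_b(a) = 1.086
Compare b^c with a: 6^8 = 1679616 > 7, so c > log_b(a).
Comparing c=8 vs log_b(a)=1.086:
8 > 1.086 => Case 3
Result: T(n) = O(n^8)
Master Theorem case = 3


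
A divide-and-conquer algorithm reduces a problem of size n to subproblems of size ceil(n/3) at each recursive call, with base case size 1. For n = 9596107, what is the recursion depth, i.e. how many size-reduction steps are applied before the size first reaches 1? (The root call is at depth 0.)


Each step divides the size by 3 (rounding up); after k steps the size is ceil(n/3^k), which equals 1 exactly when 3^k >= n.
So the depth is the smallest k with 3^k >= 9596107, i.e. ceil(log_3(9596107)).
3^14 = 4782969 < 9596107 <= 14348907 = 3^15
Recursion depth = 15


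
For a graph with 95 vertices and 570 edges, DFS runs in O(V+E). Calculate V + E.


A full DFS traversal visits each vertex once and examines each edge once.
V = 95
E = 570
Sum = 95 + 570 = 665


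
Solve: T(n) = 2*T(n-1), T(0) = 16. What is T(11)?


Unrolling:
T(11) = 2*T(10) = 2^2*T(9) = ... = 2^11*T(0)
= 2^11 * 16
= 2048 * 16 = 32768


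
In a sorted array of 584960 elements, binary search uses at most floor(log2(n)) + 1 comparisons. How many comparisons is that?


Halving sequence: 584960 -> 292480 -> 146240 -> 73120 -> 36560 -> 18280 -> 9140 -> 4570 -> 2285 -> 1142 -> 571 -> 285 -> 142 -> 71 -> 35 -> 17 -> 8 -> 4 -> 2 -> 1
Number of halvings = 19
Max comparisons = 19 + 1 = 20


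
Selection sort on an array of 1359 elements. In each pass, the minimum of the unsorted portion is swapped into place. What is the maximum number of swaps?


Selection sort performs one swap per pass:
  Pass 1: find min in positions 0 to 1358, swap with position 0
  Pass 2: find min in positions 1 to 1358, swap with position 1
  Pass 3: find min in positions 2 to 1358, swap with position 2
  Pass 4: find min in positions 3 to 1358, swap with position 3
  Pass 5: find min in positions 4 to 1358, swap with position 4
  ... (1353 more passes)
Total passes (and swaps) = n - 1 = 1359 - 1 = 1358


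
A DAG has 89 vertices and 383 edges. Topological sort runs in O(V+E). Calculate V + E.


V = 89 (vertex processing)
E = 383 (edge processing)
V + E = 89 + 383 = 472


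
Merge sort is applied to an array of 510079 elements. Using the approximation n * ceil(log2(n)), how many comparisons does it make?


Merge sort divides the array into halves recursively.
Number of levels = ceil(log2(510079)) = 19
At each level, approximately n = 510079 comparisons are needed for merging.
Total comparisons ~ n * ceil(log2(n)) = 510079 * 19 = 9691501


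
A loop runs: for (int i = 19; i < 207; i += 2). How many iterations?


Loop starts at i = 19, increments by 2, stops when i >= 207.
Number of iterations = ceil((207 - 19) / 2)
= ceil(188 / 2)
= 94


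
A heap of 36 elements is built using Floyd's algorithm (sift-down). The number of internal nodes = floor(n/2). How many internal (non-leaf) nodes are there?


Leaf nodes occupy roughly half the array.
Sift-down is called for each internal node, starting from the last one.
Internal nodes = floor(n/2) = floor(36/2) = 18


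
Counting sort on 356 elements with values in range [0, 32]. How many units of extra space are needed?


Output array size: 356 (to store sorted result)
Count array size: 33 (one slot per possible value, range 0 to 32)
Total extra space = 356 + 33 = 389


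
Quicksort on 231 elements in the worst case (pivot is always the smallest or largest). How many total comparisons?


In the worst case, each partition step picks the worst pivot:
  Partition 1: 230 comparisons (n-1 elements to compare)
  Partition 2: 229 comparisons
  Partition 3: 228 comparisons
  Partition 4: 227 comparisons
  Partition 5: 226 comparisons
  ...
  Last partition: 0 comparisons
Total = (n-1) + (n-2) + ... + 1 + 0 = n*(n-1)/2
= 231*230/2 = 26565


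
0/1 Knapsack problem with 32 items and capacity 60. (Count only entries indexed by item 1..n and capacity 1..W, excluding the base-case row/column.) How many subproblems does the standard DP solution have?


The DP table is indexed by (item, capacity).
Rows: 32 items
Columns: 60 capacity values (1 to W)
Total subproblems = 32 * 60 = 1920


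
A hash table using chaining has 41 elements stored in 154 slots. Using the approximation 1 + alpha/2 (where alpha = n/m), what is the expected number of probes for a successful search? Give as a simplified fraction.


Load factor alpha = n/m = 41/154
Expected probes = 1 + alpha/2 = 1 + 41/(2*154)
= 1 + 41/308
= 308/308 + 41/308
= 349/308


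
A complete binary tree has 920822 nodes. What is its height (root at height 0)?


In a complete binary tree, level k holds nodes 2^k .. 2^(k+1)-1 (1-indexed).
Height = floor(log2(n)) = floor(log2(920822)) = 19
Check: 2^19 = 524288 <= 920822 < 1048576 = 2^20


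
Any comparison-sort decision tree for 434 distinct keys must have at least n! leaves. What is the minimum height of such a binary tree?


A binary decision tree of height h has at most 2^h leaves and needs at least n! of them, so h >= ceil(log2(n!)).
434! is far too large to multiply out, so use Stirling's series:
  ln(n!) ~ n ln n - n + (1/2) ln(2 pi n) + 1/(12n)  (error below 1/(360 n^3), negligible here)
  ln(434) = 6.0730445
  n ln n = 434 * 6.0730445 = 2635.7013
  (1/2) ln(2 pi * 434) = (1/2) ln(2726.9024) = 3.9555
  1/(12*434) = 0.0002
  ln(434!) ~ 2635.7013 - 434 + 3.9555 + 0.0002 = 2205.6570
Convert to base 2: log2(434!) = 2205.6570 / ln 2 = 2205.6570 / 0.69314718 = 3182.0904
ceil(3182.0904) = 3183


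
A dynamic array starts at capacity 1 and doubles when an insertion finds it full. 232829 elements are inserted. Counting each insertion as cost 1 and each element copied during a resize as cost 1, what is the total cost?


n = 232829
Insertion costs: 232829
Resizes copy 1, 2, 4, ... up to the largest power of 2 that is <= n-1 = 232828, i.e. 131072.
Copy costs = 1 + 2 + 4 + 8 + 16 + 32 + 64 + 128 + 256 + 512 + 1024 + 2048 + 4096 + 8192 + 16384 + 32768 + 65536 + 131072 = 262143
Total = 232829 + 262143 = 494972


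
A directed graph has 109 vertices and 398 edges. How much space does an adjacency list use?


Adjacency list: one list head per vertex + one entry per edge
Vertex heads: 109
Edge entries: 398
Total = 109 + 398 = 507


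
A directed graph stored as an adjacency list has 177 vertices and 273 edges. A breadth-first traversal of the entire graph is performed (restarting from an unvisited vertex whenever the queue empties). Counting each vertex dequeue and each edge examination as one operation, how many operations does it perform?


A full BFS traversal dequeues each vertex once and examines each edge once.
Vertex visits: 177
Edge visits: 273
V + E = 177 + 273 = 450


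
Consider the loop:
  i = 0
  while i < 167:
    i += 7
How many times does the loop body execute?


Starting at i = 0, each iteration adds 7.
Iterations until i >= 167:
  Iteration 1: i = 0 -> i = 7
  Iteration 2: i = 7 -> i = 14
  Iteration 3: i = 14 -> i = 21
  Iteration 4: i = 21 -> i = 28
  Iteration 5: i = 28 -> i = 35
  Iteration 6: i = 35 -> i = 42
  Iteration 7: i = 42 -> i = 49
  Iteration 8: i = 49 -> i = 56
  ... continuing ...
Total iterations = ceil(167/7) = 24


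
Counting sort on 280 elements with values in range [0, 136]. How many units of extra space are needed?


Output array size: 280 (to store sorted result)
Count array size: 137 (one slot per possible value, range 0 to 136)
Total extra space = 280 + 137 = 417


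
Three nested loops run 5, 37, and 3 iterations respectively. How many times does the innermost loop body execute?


Loop 1 (outermost): 5 iterations
Loop 2 (middle): 37 iterations per outer
Loop 3 (innermost): 3 iterations per middle
Total = 5 * 37 * 3 = 555


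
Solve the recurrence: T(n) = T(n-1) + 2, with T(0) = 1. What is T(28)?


Unrolling the recurrence:
T(28) = T(27) + 2
       = T(26) + 2 + 2
       = T(25) + 2*3
       ...
       = T(0) + 2*28
       = 1 + 56 = 57


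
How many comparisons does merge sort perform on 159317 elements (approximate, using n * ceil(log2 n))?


Recursion depth: ceil(log2(159317)) = 18
Each recursion level merges n = 159317 elements
Total = 159317 * 18 = 2867706


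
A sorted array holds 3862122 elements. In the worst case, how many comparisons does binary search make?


Halving sequence: 3862122 -> 1931061 -> 965530 -> 482765 -> 241382 -> 120691 -> 60345 -> 30172 -> 15086 -> 7543 -> 3771 -> 1885 -> 942 -> 471 -> 235 -> 117 -> 58 -> 29 -> 14 -> 7 -> 3 -> 1
Number of halvings = 21
Max comparisons = 21 + 1 = 22


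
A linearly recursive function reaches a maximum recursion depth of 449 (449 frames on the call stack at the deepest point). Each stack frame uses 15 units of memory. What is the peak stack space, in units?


Maximum recursion depth = 449 frames
Memory per frame = 15 units
Total stack space = depth * frame_size
= 449 * 15 = 6735


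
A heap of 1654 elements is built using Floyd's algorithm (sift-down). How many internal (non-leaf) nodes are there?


Leaf nodes occupy roughly half the array.
Sift-down is called for each internal node, starting from the last one.
Internal nodes = floor(n/2) = floor(1654/2) = 827


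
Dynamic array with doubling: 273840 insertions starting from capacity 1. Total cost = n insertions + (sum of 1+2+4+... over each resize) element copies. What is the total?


n = 273840
Insertion costs: 273840
Resizes copy 1, 2, 4, ... up to the largest power of 2 that is <= n-1 = 273839, i.e. 262144.
Copy costs = 1 + 2 + 4 + 8 + 16 + 32 + 64 + 128 + 256 + 512 + 1024 + 2048 + 4096 + 8192 + 16384 + 32768 + 65536 + 131072 + 262144 = 524287
Total = 273840 + 524287 = 798127


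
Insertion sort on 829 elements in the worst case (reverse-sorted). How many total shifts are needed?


In the worst case (reverse-sorted), each element shifts past all previous:
  Element 1: 1 shifts
  Element 2: 2 shifts
  Element 3: 3 shifts
  Element 4: 4 shifts
  Element 5: 5 shifts
  ...
  Element 828: 828 shifts
Total = 1 + 2 + ... + 828
= 829*(829-1)/2 = 343206


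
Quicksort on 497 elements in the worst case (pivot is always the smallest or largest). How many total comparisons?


In the worst case, each partition step picks the worst pivot:
  Partition 1: 496 comparisons (n-1 elements to compare)
  Partition 2: 495 comparisons
  Partition 3: 494 comparisons
  Partition 4: 493 comparisons
  Partition 5: 492 comparisons
  ...
  Last partition: 0 comparisons
Total = (n-1) + (n-2) + ... + 1 + 0 = n*(n-1)/2
= 497*496/2 = 123256


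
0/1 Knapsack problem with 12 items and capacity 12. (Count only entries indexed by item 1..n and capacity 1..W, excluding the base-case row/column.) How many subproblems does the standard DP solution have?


The DP table is indexed by (item, capacity).
Rows: 12 items
Columns: 12 capacity values (1 to W)
Total subproblems = 12 * 12 = 144


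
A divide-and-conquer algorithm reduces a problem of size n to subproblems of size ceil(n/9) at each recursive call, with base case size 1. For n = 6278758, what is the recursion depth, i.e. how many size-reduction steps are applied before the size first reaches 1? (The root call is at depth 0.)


Each step divides the size by 9 (rounding up); after k steps the size is ceil(n/9^k), which equals 1 exactly when 9^k >= n.
So the depth is the smallest k with 9^k >= 6278758, i.e. ceil(log_9(6278758)).
9^7 = 4782969 < 6278758 <= 43046721 = 9^8
Recursion depth = 8


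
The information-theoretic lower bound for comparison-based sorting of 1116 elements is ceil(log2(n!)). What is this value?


A binary decision tree of height h has at most 2^h leaves and needs at least n! of them, so h >= ceil(log2(n!)).
1116! is far too large to multiply out, so use Stirling's series:
  ln(n!) ~ n ln n - n + (1/2) ln(2 pi n) + 1/(12n)  (error below 1/(360 n^3), negligible here)
  ln(1116) = 7.0175061
  n ln n = 1116 * 7.0175061 = 7831.5368
  (1/2) ln(2 pi * 1116) = (1/2) ln(7012.0348) = 4.4277
  1/(12*1116) = 0.0001
  ln(1116!) ~ 7831.5368 - 1116 + 4.4277 + 0.0001 = 6719.9646
Convert to base 2: log2(1116!) = 6719.9646 / ln 2 = 6719.9646 / 0.69314718 = 9694.8596
ceil(9694.8596) = 9695


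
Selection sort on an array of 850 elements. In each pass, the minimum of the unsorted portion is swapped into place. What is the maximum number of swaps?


Selection sort performs one swap per pass:
  Pass 1: find min in positions 0 to 849, swap with position 0
  Pass 2: find min in positions 1 to 849, swap with position 1
  Pass 3: find min in positions 2 to 849, swap with position 2
  Pass 4: find min in positions 3 to 849, swap with position 3
  Pass 5: find min in positions 4 to 849, swap with position 4
  ... (844 more passes)
Total passes (and swaps) = n - 1 = 850 - 1 = 849


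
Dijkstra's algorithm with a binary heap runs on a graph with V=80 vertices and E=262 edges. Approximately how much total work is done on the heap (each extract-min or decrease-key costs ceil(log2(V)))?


Dijkstra with a binary heap: each vertex is extracted once, each edge may relax once.
Each heap operation costs O(log V).
V + E = 80 + 262 = 342
ceil(log2(80)) = 7 (since 2^6 = 64 < 80 <= 128 = 2^7)
Total heap work = (V+E) * ceil(log2(V)) = 342 * 7 = 2394


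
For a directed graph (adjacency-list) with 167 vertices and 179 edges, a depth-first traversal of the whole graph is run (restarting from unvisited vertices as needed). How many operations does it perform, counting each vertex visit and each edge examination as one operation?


A full DFS traversal visits each vertex once and examines each edge once.
V = 167
E = 179
Sum = 167 + 179 = 346


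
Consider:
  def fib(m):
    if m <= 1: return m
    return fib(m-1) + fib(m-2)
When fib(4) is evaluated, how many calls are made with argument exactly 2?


Let N(m) = number of times fib(m) is called while evaluating fib(4).
N(4) = 1 (the initial call).
N(3) = 1 (only fib(4) calls it).
For 1 <= m <= 2: fib(m) is called by fib(m+1) and fib(m+2), so
  N(m) = N(m+1) + N(m+2).
fib(0) is called only by fib(2), so N(0) = N(2).
Walk down from m=4:
  N(4)=1, N(3)=1, N(2)=2
N(2) = 2


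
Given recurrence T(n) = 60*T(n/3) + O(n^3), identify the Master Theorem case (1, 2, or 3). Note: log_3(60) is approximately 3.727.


Master Theorem parameters: a=60, b=3, c=3
log_b(a) = 3.727
Compare b^c with a: 3^3 = 27 < 60, so c < log_b(a).
Comparing c=3 vs log_b(a)=3.727:
3 < 3.727 => Case 1
Result: T(n) = O(n^(log_3 60)) ~ O(n^3.727)
Master Theorem case = 1
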